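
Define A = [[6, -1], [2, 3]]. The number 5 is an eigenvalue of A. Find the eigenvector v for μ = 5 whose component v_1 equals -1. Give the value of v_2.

A − 5I = [[1, -1], [2, -2]].
Solving (A − 5I)v = 0 gives the eigenspace spanned by (-1, -1).
With v_1 = -1, v = (-1, -1), so v_2 = -1.

-1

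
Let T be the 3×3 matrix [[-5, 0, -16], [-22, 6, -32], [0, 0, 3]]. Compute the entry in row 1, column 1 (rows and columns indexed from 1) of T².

Characteristic polynomial: μ^3 - 4μ^2 - 27μ + 90 = (μ - 6)(μ - 3)(μ + 5), so the eigenvalues are -5, 3, 6.
μ=-5: eigenvector (1, 2, 0).
μ=3: eigenvector (-2, -4, 1).
μ=6: eigenvector (0, 1, 0).
P = [[1, -2, 0], [2, -4, 1], [0, 1, 0]], D = diag(-5, 3, 6), P⁻¹ = [[1, 0, 2], [0, 0, 1], [-2, 1, 0]].
T² = P·diag(25, 9, 36)·P⁻¹ = [[25, 0, 32], [-22, 36, 64], [0, 0, 9]].
The requested entry is 25.

25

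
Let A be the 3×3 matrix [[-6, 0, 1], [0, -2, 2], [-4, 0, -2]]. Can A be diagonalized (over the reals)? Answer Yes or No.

Characteristic polynomial: p(μ) = μ^3 + 10μ^2 + 32μ + 32 = (μ + 2)(μ + 4)^2.
μ = -4 has algebraic multiplicity 2; rank(A + 4I) = 2, so geometric multiplicity = 1.
Geometric multiplicity < algebraic multiplicity, so A is not diagonalizable.

No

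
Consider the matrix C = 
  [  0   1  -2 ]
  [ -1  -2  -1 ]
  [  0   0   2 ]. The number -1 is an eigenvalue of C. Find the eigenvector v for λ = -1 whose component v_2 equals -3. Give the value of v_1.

C + 1I = [[1, 1, -2], [-1, -1, -1], [0, 0, 3]].
Solving (C + 1I)v = 0 gives the eigenspace spanned by (3, -3, 0).
With v_2 = -3, v = (3, -3, 0), so v_1 = 3.

3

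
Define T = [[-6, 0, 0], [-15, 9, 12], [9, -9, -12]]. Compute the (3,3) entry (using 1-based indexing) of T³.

Characteristic polynomial: s^3 + 9s^2 + 18s = s(s + 3)(s + 6), so the eigenvalues are -6, -3, 0.
s=-6: eigenvector (1, 1, 0).
s=-3: eigenvector (0, -1, 1).
s=0: eigenvector (0, -4, 3).
P = [[1, 0, 0], [1, -1, -4], [0, 1, 3]], D = diag(-6, -3, 0), P⁻¹ = [[1, 0, 0], [-3, 3, 4], [1, -1, -1]].
T³ = P·diag(-216, -27, 0)·P⁻¹ = [[-216, 0, 0], [-297, 81, 108], [81, -81, -108]].
The requested entry is -108.

-108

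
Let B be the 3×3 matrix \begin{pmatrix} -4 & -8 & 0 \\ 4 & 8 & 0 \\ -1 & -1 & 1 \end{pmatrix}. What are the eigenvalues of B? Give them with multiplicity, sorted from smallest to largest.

0, 1, 4

Characteristic polynomial: p(t) = t^3 - 5t^2 + 4t = t(t - 4)(t - 1).
Roots (with multiplicity): 0, 1, 4.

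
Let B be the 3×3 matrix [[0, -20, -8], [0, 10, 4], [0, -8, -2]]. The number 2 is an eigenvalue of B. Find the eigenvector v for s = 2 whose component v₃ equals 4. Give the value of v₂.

B − 2I = [[-2, -20, -8], [0, 8, 4], [0, -8, -4]].
Solving (B − 2I)v = 0 gives the eigenspace spanned by (4, -2, 4).
With v₃ = 4, v = (4, -2, 4), so v₂ = -2.

-2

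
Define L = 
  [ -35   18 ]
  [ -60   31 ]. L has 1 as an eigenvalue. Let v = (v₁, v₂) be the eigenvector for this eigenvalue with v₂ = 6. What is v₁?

L − 1I = [[-36, 18], [-60, 30]].
Solving (L − 1I)v = 0 gives the eigenspace spanned by (3, 6).
With v₂ = 6, v = (3, 6), so v₁ = 3.

3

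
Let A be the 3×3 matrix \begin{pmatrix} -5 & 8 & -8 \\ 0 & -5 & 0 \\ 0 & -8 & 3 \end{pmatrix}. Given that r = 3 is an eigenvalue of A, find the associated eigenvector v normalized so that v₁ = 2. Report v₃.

-2

A − 3I = [[-8, 8, -8], [0, -8, 0], [0, -8, 0]].
Solving (A − 3I)v = 0 gives the eigenspace spanned by (2, 0, -2).
With v₁ = 2, v = (2, 0, -2), so v₃ = -2.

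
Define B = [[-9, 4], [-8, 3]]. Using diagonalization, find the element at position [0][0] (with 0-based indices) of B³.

-249

Characteristic polynomial: μ^2 + 6μ + 5 = (μ + 1)(μ + 5), so the eigenvalues are -5, -1.
μ=-1: eigenvector (1, 2).
μ=-5: eigenvector (1, 1).
P = [[1, 1], [2, 1]], D = diag(-1, -5), P⁻¹ = [[-1, 1], [2, -1]].
B³ = P·diag(-1, -125)·P⁻¹ = [[-249, 124], [-248, 123]].
The requested entry is -249.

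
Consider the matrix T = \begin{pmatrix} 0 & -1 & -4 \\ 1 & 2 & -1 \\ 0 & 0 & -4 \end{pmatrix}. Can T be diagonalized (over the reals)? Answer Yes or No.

No

Characteristic polynomial: p(r) = r^3 + 2r^2 - 7r + 4 = (r - 1)^2(r + 4).
r = 1 has algebraic multiplicity 2; rank(T − 1I) = 2, so geometric multiplicity = 1.
Geometric multiplicity < algebraic multiplicity, so T is not diagonalizable.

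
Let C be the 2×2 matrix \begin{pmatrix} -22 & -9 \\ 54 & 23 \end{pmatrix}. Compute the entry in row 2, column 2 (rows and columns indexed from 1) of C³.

Characteristic polynomial: λ^2 - λ - 20 = (λ - 5)(λ + 4), so the eigenvalues are -4, 5.
λ=5: eigenvector (1, -3).
λ=-4: eigenvector (1, -2).
P = [[1, 1], [-3, -2]], D = diag(5, -4), P⁻¹ = [[-2, -1], [3, 1]].
C³ = P·diag(125, -64)·P⁻¹ = [[-442, -189], [1134, 503]].
The requested entry is 503.

503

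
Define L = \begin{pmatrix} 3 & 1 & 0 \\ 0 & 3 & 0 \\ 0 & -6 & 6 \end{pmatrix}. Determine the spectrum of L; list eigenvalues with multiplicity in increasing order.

3, 3, 6

Characteristic polynomial: p(r) = r^3 - 12r^2 + 45r - 54 = (r - 6)(r - 3)^2.
Roots (with multiplicity): 3, 3, 6.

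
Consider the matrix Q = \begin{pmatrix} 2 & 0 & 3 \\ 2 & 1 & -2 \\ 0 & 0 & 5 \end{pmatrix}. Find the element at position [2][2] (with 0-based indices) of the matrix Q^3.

125

Characteristic polynomial: s^3 - 8s^2 + 17s - 10 = (s - 5)(s - 2)(s - 1), so the eigenvalues are 1, 2, 5.
s=2: eigenvector (1, 2, 0).
s=1: eigenvector (0, 1, 0).
s=5: eigenvector (1, 0, 1).
P = [[1, 0, 1], [2, 1, 0], [0, 0, 1]], D = diag(2, 1, 5), P⁻¹ = [[1, 0, -1], [-2, 1, 2], [0, 0, 1]].
Q³ = P·diag(8, 1, 125)·P⁻¹ = [[8, 0, 117], [14, 1, -14], [0, 0, 125]].
The requested entry is 125.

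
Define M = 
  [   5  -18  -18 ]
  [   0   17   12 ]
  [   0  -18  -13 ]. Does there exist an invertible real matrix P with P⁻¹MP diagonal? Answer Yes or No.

Yes

Characteristic polynomial: p(t) = t^3 - 9t^2 + 15t + 25 = (t - 5)^2(t + 1).
t = 5 has algebraic multiplicity 2; rank(M − 5I) = 1, so geometric multiplicity = 2.
Every eigenvalue has geometric = algebraic multiplicity, so M is diagonalizable.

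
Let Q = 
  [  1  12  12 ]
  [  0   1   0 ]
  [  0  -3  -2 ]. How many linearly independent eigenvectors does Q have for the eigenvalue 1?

Q − 1I = [[0, 12, 12], [0, 0, 0], [0, -3, -3]].
This matrix has rank 1, so its null space has dimension 3 − 1 = 2.

2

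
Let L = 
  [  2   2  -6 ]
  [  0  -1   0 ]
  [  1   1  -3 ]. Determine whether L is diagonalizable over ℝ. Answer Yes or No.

Characteristic polynomial: p(t) = t^3 + 2t^2 + t = t(t + 1)^2.
t = -1 has algebraic multiplicity 2; rank(L + 1I) = 2, so geometric multiplicity = 1.
Geometric multiplicity < algebraic multiplicity, so L is not diagonalizable.

No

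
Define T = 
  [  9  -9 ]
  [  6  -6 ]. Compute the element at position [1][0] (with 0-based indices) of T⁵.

Characteristic polynomial: s^2 - 3s = s(s - 3), so the eigenvalues are 0, 3.
s=3: eigenvector (3, 2).
s=0: eigenvector (1, 1).
P = [[3, 1], [2, 1]], D = diag(3, 0), P⁻¹ = [[1, -1], [-2, 3]].
T⁵ = P·diag(243, 0)·P⁻¹ = [[729, -729], [486, -486]].
The requested entry is 486.

486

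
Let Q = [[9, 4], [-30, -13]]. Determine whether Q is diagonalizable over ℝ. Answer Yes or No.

Yes

Characteristic polynomial: p(λ) = λ^2 + 4λ + 3 = (λ + 1)(λ + 3).
All 2 eigenvalues are distinct, so Q is diagonalizable.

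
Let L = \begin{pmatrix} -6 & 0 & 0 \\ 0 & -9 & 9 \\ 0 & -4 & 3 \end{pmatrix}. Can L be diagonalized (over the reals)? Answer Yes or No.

No

Characteristic polynomial: p(s) = s^3 + 12s^2 + 45s + 54 = (s + 3)^2(s + 6).
s = -3 has algebraic multiplicity 2; rank(L + 3I) = 2, so geometric multiplicity = 1.
Geometric multiplicity < algebraic multiplicity, so L is not diagonalizable.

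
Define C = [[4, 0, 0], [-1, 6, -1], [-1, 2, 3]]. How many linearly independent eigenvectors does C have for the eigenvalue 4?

2

C − 4I = [[0, 0, 0], [-1, 2, -1], [-1, 2, -1]].
This matrix has rank 1, so its null space has dimension 3 − 1 = 2.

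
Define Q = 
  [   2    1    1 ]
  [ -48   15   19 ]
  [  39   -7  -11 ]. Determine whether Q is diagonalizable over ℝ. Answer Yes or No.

No

Characteristic polynomial: p(r) = r^3 - 6r^2 - 15r + 100 = (r - 5)^2(r + 4).
r = 5 has algebraic multiplicity 2; rank(Q − 5I) = 2, so geometric multiplicity = 1.
Geometric multiplicity < algebraic multiplicity, so Q is not diagonalizable.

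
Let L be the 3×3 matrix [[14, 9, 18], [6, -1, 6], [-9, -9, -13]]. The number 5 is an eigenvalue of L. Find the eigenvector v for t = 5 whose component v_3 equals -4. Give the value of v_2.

L − 5I = [[9, 9, 18], [6, -6, 6], [-9, -9, -18]].
Solving (L − 5I)v = 0 gives the eigenspace spanned by (6, 2, -4).
With v_3 = -4, v = (6, 2, -4), so v_2 = 2.

2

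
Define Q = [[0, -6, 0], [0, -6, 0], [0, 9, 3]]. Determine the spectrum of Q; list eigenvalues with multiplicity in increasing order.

-6, 0, 3

Characteristic polynomial: p(λ) = λ^3 + 3λ^2 - 18λ = λ(λ - 3)(λ + 6).
Roots (with multiplicity): -6, 0, 3.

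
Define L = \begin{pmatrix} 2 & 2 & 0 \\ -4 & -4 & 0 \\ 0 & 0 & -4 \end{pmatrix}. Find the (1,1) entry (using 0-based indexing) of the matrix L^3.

-16

Characteristic polynomial: s^3 + 6s^2 + 8s = s(s + 2)(s + 4), so the eigenvalues are -4, -2, 0.
s=0: eigenvector (1, -1, 0).
s=-2: eigenvector (-1, 2, 0).
s=-4: eigenvector (0, 0, 1).
P = [[1, -1, 0], [-1, 2, 0], [0, 0, 1]], D = diag(0, -2, -4), P⁻¹ = [[2, 1, 0], [1, 1, 0], [0, 0, 1]].
L³ = P·diag(0, -8, -64)·P⁻¹ = [[8, 8, 0], [-16, -16, 0], [0, 0, -64]].
The requested entry is -16.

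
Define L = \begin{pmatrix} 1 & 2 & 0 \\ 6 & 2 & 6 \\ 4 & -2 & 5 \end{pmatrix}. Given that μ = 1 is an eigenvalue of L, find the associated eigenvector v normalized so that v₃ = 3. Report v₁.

-3

L − 1I = [[0, 2, 0], [6, 1, 6], [4, -2, 4]].
Solving (L − 1I)v = 0 gives the eigenspace spanned by (-3, 0, 3).
With v₃ = 3, v = (-3, 0, 3), so v₁ = -3.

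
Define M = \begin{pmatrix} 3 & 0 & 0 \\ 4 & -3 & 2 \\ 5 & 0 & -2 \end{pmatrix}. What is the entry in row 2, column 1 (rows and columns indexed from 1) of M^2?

Characteristic polynomial: t^3 + 2t^2 - 9t - 18 = (t - 3)(t + 2)(t + 3), so the eigenvalues are -3, -2, 3.
t=3: eigenvector (1, 1, 1).
t=-3: eigenvector (0, 1, 0).
t=-2: eigenvector (0, 2, 1).
P = [[1, 0, 0], [1, 1, 2], [1, 0, 1]], D = diag(3, -3, -2), P⁻¹ = [[1, 0, 0], [1, 1, -2], [-1, 0, 1]].
M² = P·diag(9, 9, 4)·P⁻¹ = [[9, 0, 0], [10, 9, -10], [5, 0, 4]].
The requested entry is 10.

10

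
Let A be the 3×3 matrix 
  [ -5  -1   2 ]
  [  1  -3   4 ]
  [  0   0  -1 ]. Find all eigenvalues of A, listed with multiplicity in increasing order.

-4, -4, -1

Characteristic polynomial: p(t) = t^3 + 9t^2 + 24t + 16 = (t + 1)(t + 4)^2.
Roots (with multiplicity): -4, -4, -1.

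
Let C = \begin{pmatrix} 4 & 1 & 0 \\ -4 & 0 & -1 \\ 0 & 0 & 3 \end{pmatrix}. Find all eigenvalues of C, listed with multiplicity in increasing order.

2, 2, 3

Characteristic polynomial: p(λ) = λ^3 - 7λ^2 + 16λ - 12 = (λ - 3)(λ - 2)^2.
Roots (with multiplicity): 2, 2, 3.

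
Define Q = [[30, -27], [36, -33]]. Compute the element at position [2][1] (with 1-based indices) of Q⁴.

-4860

Characteristic polynomial: λ^2 + 3λ - 18 = (λ - 3)(λ + 6), so the eigenvalues are -6, 3.
λ=3: eigenvector (1, 1).
λ=-6: eigenvector (3, 4).
P = [[1, 3], [1, 4]], D = diag(3, -6), P⁻¹ = [[4, -3], [-1, 1]].
Q⁴ = P·diag(81, 1296)·P⁻¹ = [[-3564, 3645], [-4860, 4941]].
The requested entry is -4860.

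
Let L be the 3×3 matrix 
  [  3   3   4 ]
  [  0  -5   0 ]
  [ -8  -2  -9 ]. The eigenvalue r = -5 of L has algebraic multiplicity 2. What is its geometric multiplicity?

L + 5I = [[8, 3, 4], [0, 0, 0], [-8, -2, -4]].
This matrix has rank 2, so its null space has dimension 3 − 2 = 1.

1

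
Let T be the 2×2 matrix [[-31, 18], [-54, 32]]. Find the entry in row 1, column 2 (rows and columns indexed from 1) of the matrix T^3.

378

Characteristic polynomial: r^2 - r - 20 = (r - 5)(r + 4), so the eigenvalues are -4, 5.
r=-4: eigenvector (-2, -3).
r=5: eigenvector (1, 2).
P = [[-2, 1], [-3, 2]], D = diag(-4, 5), P⁻¹ = [[-2, 1], [-3, 2]].
T³ = P·diag(-64, 125)·P⁻¹ = [[-631, 378], [-1134, 692]].
The requested entry is 378.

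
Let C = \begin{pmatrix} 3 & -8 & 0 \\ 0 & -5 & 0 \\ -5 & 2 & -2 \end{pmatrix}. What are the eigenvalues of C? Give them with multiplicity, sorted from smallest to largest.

Characteristic polynomial: p(t) = t^3 + 4t^2 - 11t - 30 = (t - 3)(t + 2)(t + 5).
Roots (with multiplicity): -5, -2, 3.

-5, -2, 3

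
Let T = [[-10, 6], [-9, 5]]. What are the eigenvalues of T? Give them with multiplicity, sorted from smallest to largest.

-4, -1

Characteristic polynomial: p(μ) = μ^2 + 5μ + 4 = (μ + 1)(μ + 4).
Roots (with multiplicity): -4, -1.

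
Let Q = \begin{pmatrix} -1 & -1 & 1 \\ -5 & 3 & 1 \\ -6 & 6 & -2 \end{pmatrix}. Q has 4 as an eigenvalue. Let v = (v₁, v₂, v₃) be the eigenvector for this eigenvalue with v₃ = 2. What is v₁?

Q − 4I = [[-5, -1, 1], [-5, -1, 1], [-6, 6, -6]].
Solving (Q − 4I)v = 0 gives the eigenspace spanned by (0, 2, 2).
With v₃ = 2, v = (0, 2, 2), so v₁ = 0.

0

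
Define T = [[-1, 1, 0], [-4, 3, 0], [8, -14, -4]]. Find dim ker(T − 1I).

T − 1I = [[-2, 1, 0], [-4, 2, 0], [8, -14, -5]].
This matrix has rank 2, so its null space has dimension 3 − 2 = 1.

1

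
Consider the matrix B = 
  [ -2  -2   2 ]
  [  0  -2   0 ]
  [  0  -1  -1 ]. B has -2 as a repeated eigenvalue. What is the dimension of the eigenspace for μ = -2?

B + 2I = [[0, -2, 2], [0, 0, 0], [0, -1, 1]].
This matrix has rank 1, so its null space has dimension 3 − 1 = 2.

2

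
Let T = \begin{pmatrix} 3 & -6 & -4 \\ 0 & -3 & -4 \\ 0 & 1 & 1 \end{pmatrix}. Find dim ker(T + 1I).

T + 1I = [[4, -6, -4], [0, -2, -4], [0, 1, 2]].
This matrix has rank 2, so its null space has dimension 3 − 2 = 1.

1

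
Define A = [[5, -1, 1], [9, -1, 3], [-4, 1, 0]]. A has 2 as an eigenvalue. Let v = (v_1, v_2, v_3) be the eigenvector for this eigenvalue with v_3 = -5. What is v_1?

A − 2I = [[3, -1, 1], [9, -3, 3], [-4, 1, -2]].
Solving (A − 2I)v = 0 gives the eigenspace spanned by (5, 10, -5).
With v_3 = -5, v = (5, 10, -5), so v_1 = 5.

5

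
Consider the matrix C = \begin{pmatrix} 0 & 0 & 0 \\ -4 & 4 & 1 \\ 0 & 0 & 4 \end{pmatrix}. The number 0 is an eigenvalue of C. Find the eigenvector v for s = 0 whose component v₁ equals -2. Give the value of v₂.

-2

C = [[0, 0, 0], [-4, 4, 1], [0, 0, 4]].
Solving (C)v = 0 gives the eigenspace spanned by (-2, -2, 0).
With v₁ = -2, v = (-2, -2, 0), so v₂ = -2.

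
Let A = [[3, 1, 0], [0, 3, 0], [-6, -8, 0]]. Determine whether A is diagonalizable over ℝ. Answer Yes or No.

Characteristic polynomial: p(s) = s^3 - 6s^2 + 9s = s(s - 3)^2.
s = 3 has algebraic multiplicity 2; rank(A − 3I) = 2, so geometric multiplicity = 1.
Geometric multiplicity < algebraic multiplicity, so A is not diagonalizable.

No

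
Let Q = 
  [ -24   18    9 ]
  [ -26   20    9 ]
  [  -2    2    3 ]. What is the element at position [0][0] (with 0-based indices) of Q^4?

Characteristic polynomial: r^3 + r^2 - 24r + 36 = (r - 3)(r - 2)(r + 6), so the eigenvalues are -6, 2, 3.
r=2: eigenvector (0, -1, 2).
r=-6: eigenvector (1, 1, 0).
r=3: eigenvector (1, 1, 1).
P = [[0, 1, 1], [-1, 1, 1], [2, 0, 1]], D = diag(2, -6, 3), P⁻¹ = [[1, -1, 0], [3, -2, -1], [-2, 2, 1]].
Q⁴ = P·diag(16, 1296, 81)·P⁻¹ = [[3726, -2430, -1215], [3710, -2414, -1215], [-130, 130, 81]].
The requested entry is 3726.

3726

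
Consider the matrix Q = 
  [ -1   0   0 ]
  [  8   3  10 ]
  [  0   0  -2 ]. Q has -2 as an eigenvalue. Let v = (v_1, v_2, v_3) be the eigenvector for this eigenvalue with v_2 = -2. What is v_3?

1

Q + 2I = [[1, 0, 0], [8, 5, 10], [0, 0, 0]].
Solving (Q + 2I)v = 0 gives the eigenspace spanned by (0, -2, 1).
With v_2 = -2, v = (0, -2, 1), so v_3 = 1.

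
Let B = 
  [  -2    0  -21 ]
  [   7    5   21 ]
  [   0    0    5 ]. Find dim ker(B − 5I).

2

B − 5I = [[-7, 0, -21], [7, 0, 21], [0, 0, 0]].
This matrix has rank 1, so its null space has dimension 3 − 1 = 2.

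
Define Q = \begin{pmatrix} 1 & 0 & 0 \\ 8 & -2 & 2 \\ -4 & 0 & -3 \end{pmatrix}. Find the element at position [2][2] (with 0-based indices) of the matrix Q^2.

9

Characteristic polynomial: μ^3 + 4μ^2 + μ - 6 = (μ - 1)(μ + 2)(μ + 3), so the eigenvalues are -3, -2, 1.
μ=-3: eigenvector (0, -2, 1).
μ=1: eigenvector (-1, -2, 1).
μ=-2: eigenvector (0, 1, 0).
P = [[0, -1, 0], [-2, -2, 1], [1, 1, 0]], D = diag(-3, 1, -2), P⁻¹ = [[1, 0, 1], [-1, 0, 0], [0, 1, 2]].
Q² = P·diag(9, 1, 4)·P⁻¹ = [[1, 0, 0], [-16, 4, -10], [8, 0, 9]].
The requested entry is 9.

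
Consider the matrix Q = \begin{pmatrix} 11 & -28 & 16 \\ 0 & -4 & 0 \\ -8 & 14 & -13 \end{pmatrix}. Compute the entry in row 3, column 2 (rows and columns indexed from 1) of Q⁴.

-350

Characteristic polynomial: r^3 + 6r^2 - 7r - 60 = (r - 3)(r + 4)(r + 5), so the eigenvalues are -5, -4, 3.
r=-5: eigenvector (-1, 0, 1).
r=-4: eigenvector (4, 1, -2).
r=3: eigenvector (-2, 0, 1).
P = [[-1, 4, -2], [0, 1, 0], [1, -2, 1]], D = diag(-5, -4, 3), P⁻¹ = [[1, 0, 2], [0, 1, 0], [-1, 2, -1]].
Q⁴ = P·diag(625, 256, 81)·P⁻¹ = [[-463, 700, -1088], [0, 256, 0], [544, -350, 1169]].
The requested entry is -350.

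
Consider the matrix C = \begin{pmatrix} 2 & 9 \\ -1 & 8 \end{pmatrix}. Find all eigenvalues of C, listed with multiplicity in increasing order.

Characteristic polynomial: p(t) = t^2 - 10t + 25 = (t - 5)^2.
Roots (with multiplicity): 5, 5.

5, 5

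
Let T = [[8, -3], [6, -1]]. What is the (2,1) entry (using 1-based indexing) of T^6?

Characteristic polynomial: μ^2 - 7μ + 10 = (μ - 5)(μ - 2), so the eigenvalues are 2, 5.
μ=2: eigenvector (-1, -2).
μ=5: eigenvector (1, 1).
P = [[-1, 1], [-2, 1]], D = diag(2, 5), P⁻¹ = [[1, -1], [2, -1]].
T⁶ = P·diag(64, 15625)·P⁻¹ = [[31186, -15561], [31122, -15497]].
The requested entry is 31122.

31122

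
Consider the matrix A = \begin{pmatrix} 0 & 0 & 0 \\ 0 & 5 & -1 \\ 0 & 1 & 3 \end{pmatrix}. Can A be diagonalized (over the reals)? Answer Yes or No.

Characteristic polynomial: p(s) = s^3 - 8s^2 + 16s = s(s - 4)^2.
s = 4 has algebraic multiplicity 2; rank(A − 4I) = 2, so geometric multiplicity = 1.
Geometric multiplicity < algebraic multiplicity, so A is not diagonalizable.

No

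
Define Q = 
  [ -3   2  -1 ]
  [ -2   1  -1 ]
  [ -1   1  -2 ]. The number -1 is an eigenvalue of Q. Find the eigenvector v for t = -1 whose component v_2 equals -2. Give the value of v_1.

Q + 1I = [[-2, 2, -1], [-2, 2, -1], [-1, 1, -1]].
Solving (Q + 1I)v = 0 gives the eigenspace spanned by (-2, -2, 0).
With v_2 = -2, v = (-2, -2, 0), so v_1 = -2.

-2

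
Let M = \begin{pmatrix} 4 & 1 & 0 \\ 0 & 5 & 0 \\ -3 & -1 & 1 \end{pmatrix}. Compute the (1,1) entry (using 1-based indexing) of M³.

64

Characteristic polynomial: r^3 - 10r^2 + 29r - 20 = (r - 5)(r - 4)(r - 1), so the eigenvalues are 1, 4, 5.
r=5: eigenvector (1, 1, -1).
r=4: eigenvector (-1, 0, 1).
r=1: eigenvector (0, 0, 1).
P = [[1, -1, 0], [1, 0, 0], [-1, 1, 1]], D = diag(5, 4, 1), P⁻¹ = [[0, 1, 0], [-1, 1, 0], [1, 0, 1]].
M³ = P·diag(125, 64, 1)·P⁻¹ = [[64, 61, 0], [0, 125, 0], [-63, -61, 1]].
The requested entry is 64.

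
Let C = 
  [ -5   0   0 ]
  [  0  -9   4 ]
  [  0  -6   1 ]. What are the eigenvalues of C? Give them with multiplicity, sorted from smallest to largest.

Characteristic polynomial: p(λ) = λ^3 + 13λ^2 + 55λ + 75 = (λ + 3)(λ + 5)^2.
Roots (with multiplicity): -5, -5, -3.

-5, -5, -3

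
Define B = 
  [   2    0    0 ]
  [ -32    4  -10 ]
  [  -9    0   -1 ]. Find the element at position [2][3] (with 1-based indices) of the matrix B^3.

Characteristic polynomial: s^3 - 5s^2 + 2s + 8 = (s - 4)(s - 2)(s + 1), so the eigenvalues are -1, 2, 4.
s=-1: eigenvector (0, 2, 1).
s=4: eigenvector (0, 1, 0).
s=2: eigenvector (1, 1, -3).
P = [[0, 0, 1], [2, 1, 1], [1, 0, -3]], D = diag(-1, 4, 2), P⁻¹ = [[3, 0, 1], [-7, 1, -2], [1, 0, 0]].
B³ = P·diag(-1, 64, 8)·P⁻¹ = [[8, 0, 0], [-446, 64, -130], [-27, 0, -1]].
The requested entry is -130.

-130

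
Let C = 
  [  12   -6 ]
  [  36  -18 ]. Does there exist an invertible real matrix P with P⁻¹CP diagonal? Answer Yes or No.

Characteristic polynomial: p(t) = t^2 + 6t = t(t + 6).
All 2 eigenvalues are distinct, so C is diagonalizable.

Yes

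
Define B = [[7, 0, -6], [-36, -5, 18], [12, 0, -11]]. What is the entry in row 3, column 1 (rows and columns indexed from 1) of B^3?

252

Characteristic polynomial: λ^3 + 9λ^2 + 15λ - 25 = (λ - 1)(λ + 5)^2, so the eigenvalues are -5, -5, 1.
λ=-5: eigenvector (1, 0, 2).
λ=-5: eigenvector (0, 1, 0).
λ=1: eigenvector (1, -3, 1).
P = [[1, 0, 1], [0, 1, -3], [2, 0, 1]], D = diag(-5, -5, 1), P⁻¹ = [[-1, 0, 1], [6, 1, -3], [2, 0, -1]].
B³ = P·diag(-125, -125, 1)·P⁻¹ = [[127, 0, -126], [-756, -125, 378], [252, 0, -251]].
The requested entry is 252.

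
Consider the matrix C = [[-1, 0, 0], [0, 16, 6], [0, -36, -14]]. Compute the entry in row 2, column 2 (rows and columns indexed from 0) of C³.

Characteristic polynomial: r^3 - r^2 - 10r - 8 = (r - 4)(r + 1)(r + 2), so the eigenvalues are -2, -1, 4.
r=-1: eigenvector (1, 0, 0).
r=4: eigenvector (0, 1, -2).
r=-2: eigenvector (0, -1, 3).
P = [[1, 0, 0], [0, 1, -1], [0, -2, 3]], D = diag(-1, 4, -2), P⁻¹ = [[1, 0, 0], [0, 3, 1], [0, 2, 1]].
C³ = P·diag(-1, 64, -8)·P⁻¹ = [[-1, 0, 0], [0, 208, 72], [0, -432, -152]].
The requested entry is -152.

-152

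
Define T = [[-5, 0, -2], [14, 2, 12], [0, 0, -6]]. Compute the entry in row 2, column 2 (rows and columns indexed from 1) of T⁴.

16

Characteristic polynomial: r^3 + 9r^2 + 8r - 60 = (r - 2)(r + 5)(r + 6), so the eigenvalues are -6, -5, 2.
r=-5: eigenvector (1, -2, 0).
r=2: eigenvector (0, 1, 0).
r=-6: eigenvector (2, -5, 1).
P = [[1, 0, 2], [-2, 1, -5], [0, 0, 1]], D = diag(-5, 2, -6), P⁻¹ = [[1, 0, -2], [2, 1, 1], [0, 0, 1]].
T⁴ = P·diag(625, 16, 1296)·P⁻¹ = [[625, 0, 1342], [-1218, 16, -3964], [0, 0, 1296]].
The requested entry is 16.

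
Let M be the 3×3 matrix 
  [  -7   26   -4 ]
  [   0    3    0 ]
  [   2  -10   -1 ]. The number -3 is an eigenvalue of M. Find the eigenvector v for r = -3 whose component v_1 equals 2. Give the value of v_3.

M + 3I = [[-4, 26, -4], [0, 6, 0], [2, -10, 2]].
Solving (M + 3I)v = 0 gives the eigenspace spanned by (2, 0, -2).
With v_1 = 2, v = (2, 0, -2), so v_3 = -2.

-2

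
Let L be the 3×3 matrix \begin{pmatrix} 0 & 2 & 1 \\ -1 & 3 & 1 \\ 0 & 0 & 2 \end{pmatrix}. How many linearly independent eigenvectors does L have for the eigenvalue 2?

1

L − 2I = [[-2, 2, 1], [-1, 1, 1], [0, 0, 0]].
This matrix has rank 2, so its null space has dimension 3 − 2 = 1.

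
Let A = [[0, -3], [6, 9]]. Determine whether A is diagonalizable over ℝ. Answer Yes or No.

Yes

Characteristic polynomial: p(t) = t^2 - 9t + 18 = (t - 6)(t - 3).
All 2 eigenvalues are distinct, so A is diagonalizable.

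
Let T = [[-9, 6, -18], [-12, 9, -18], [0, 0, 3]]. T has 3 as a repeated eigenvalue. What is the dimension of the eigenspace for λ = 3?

T − 3I = [[-12, 6, -18], [-12, 6, -18], [0, 0, 0]].
This matrix has rank 1, so its null space has dimension 3 − 1 = 2.

2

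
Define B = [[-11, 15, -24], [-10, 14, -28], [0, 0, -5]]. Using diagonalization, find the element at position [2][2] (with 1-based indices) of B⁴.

Characteristic polynomial: μ^3 + 2μ^2 - 19μ - 20 = (μ - 4)(μ + 1)(μ + 5), so the eigenvalues are -5, -1, 4.
μ=-1: eigenvector (3, 2, 0).
μ=4: eigenvector (1, 1, 0).
μ=-5: eigenvector (1, 2, 1).
P = [[3, 1, 1], [2, 1, 2], [0, 0, 1]], D = diag(-1, 4, -5), P⁻¹ = [[1, -1, 1], [-2, 3, -4], [0, 0, 1]].
B⁴ = P·diag(1, 256, 625)·P⁻¹ = [[-509, 765, -396], [-510, 766, 228], [0, 0, 625]].
The requested entry is 766.

766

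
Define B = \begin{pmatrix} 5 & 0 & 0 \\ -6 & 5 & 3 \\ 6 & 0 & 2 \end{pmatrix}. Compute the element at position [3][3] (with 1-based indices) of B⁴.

16

Characteristic polynomial: s^3 - 12s^2 + 45s - 50 = (s - 5)^2(s - 2), so the eigenvalues are 2, 5, 5.
s=5: eigenvector (1, -2, 2).
s=5: eigenvector (0, 1, 0).
s=2: eigenvector (0, -1, 1).
P = [[1, 0, 0], [-2, 1, -1], [2, 0, 1]], D = diag(5, 5, 2), P⁻¹ = [[1, 0, 0], [0, 1, 1], [-2, 0, 1]].
B⁴ = P·diag(625, 625, 16)·P⁻¹ = [[625, 0, 0], [-1218, 625, 609], [1218, 0, 16]].
The requested entry is 16.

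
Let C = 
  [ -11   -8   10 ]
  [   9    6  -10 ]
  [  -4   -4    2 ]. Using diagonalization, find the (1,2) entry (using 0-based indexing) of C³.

Characteristic polynomial: s^3 + 3s^2 - 4s - 12 = (s - 2)(s + 2)(s + 3), so the eigenvalues are -3, -2, 2.
s=-3: eigenvector (1, -1, 0).
s=2: eigenvector (2, -2, 1).
s=-2: eigenvector (2, -1, 1).
P = [[1, 2, 2], [-1, -2, -1], [0, 1, 1]], D = diag(-3, 2, -2), P⁻¹ = [[1, 0, -2], [-1, -1, 1], [1, 1, 0]].
C³ = P·diag(-27, 8, -8)·P⁻¹ = [[-59, -32, 70], [51, 24, -70], [-16, -16, 8]].
The requested entry is -70.

-70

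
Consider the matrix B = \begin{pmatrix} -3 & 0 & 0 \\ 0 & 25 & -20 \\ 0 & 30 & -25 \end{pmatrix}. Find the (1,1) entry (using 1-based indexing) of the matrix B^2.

9

Characteristic polynomial: r^3 + 3r^2 - 25r - 75 = (r - 5)(r + 3)(r + 5), so the eigenvalues are -5, -3, 5.
r=-3: eigenvector (1, 0, 0).
r=5: eigenvector (0, -1, -1).
r=-5: eigenvector (0, 2, 3).
P = [[1, 0, 0], [0, -1, 2], [0, -1, 3]], D = diag(-3, 5, -5), P⁻¹ = [[1, 0, 0], [0, -3, 2], [0, -1, 1]].
B² = P·diag(9, 25, 25)·P⁻¹ = [[9, 0, 0], [0, 25, 0], [0, 0, 25]].
The requested entry is 9.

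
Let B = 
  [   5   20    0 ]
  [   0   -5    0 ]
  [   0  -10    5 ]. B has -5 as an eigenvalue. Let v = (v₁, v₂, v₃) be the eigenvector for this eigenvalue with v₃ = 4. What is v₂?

4

B + 5I = [[10, 20, 0], [0, 0, 0], [0, -10, 10]].
Solving (B + 5I)v = 0 gives the eigenspace spanned by (-8, 4, 4).
With v₃ = 4, v = (-8, 4, 4), so v₂ = 4.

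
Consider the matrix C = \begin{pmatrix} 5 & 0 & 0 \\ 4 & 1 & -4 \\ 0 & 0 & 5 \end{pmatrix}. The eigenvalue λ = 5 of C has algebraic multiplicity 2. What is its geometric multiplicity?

2

C − 5I = [[0, 0, 0], [4, -4, -4], [0, 0, 0]].
This matrix has rank 1, so its null space has dimension 3 − 1 = 2.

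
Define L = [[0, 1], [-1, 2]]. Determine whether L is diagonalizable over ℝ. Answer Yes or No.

No

Characteristic polynomial: p(λ) = λ^2 - 2λ + 1 = (λ - 1)^2.
λ = 1 has algebraic multiplicity 2; rank(L − 1I) = 1, so geometric multiplicity = 1.
Geometric multiplicity < algebraic multiplicity, so L is not diagonalizable.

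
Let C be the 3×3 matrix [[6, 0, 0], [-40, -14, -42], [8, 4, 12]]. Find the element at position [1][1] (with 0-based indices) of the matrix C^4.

112

Characteristic polynomial: λ^3 - 4λ^2 - 12λ = λ(λ - 6)(λ + 2), so the eigenvalues are -2, 0, 6.
λ=6: eigenvector (1, -2, 0).
λ=-2: eigenvector (0, 7, -2).
λ=0: eigenvector (0, -3, 1).
P = [[1, 0, 0], [-2, 7, -3], [0, -2, 1]], D = diag(6, -2, 0), P⁻¹ = [[1, 0, 0], [2, 1, 3], [4, 2, 7]].
C⁴ = P·diag(1296, 16, 0)·P⁻¹ = [[1296, 0, 0], [-2368, 112, 336], [-64, -32, -96]].
The requested entry is 112.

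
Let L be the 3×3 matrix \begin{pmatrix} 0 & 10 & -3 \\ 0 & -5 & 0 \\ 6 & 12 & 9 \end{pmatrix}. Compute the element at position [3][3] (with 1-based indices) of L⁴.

Characteristic polynomial: t^3 - 4t^2 - 27t + 90 = (t - 6)(t - 3)(t + 5), so the eigenvalues are -5, 3, 6.
t=3: eigenvector (1, 0, -1).
t=-5: eigenvector (-2, 1, 0).
t=6: eigenvector (-1, 0, 2).
P = [[1, -2, -1], [0, 1, 0], [-1, 0, 2]], D = diag(3, -5, 6), P⁻¹ = [[2, 4, 1], [0, 1, 0], [1, 2, 1]].
L⁴ = P·diag(81, 625, 1296)·P⁻¹ = [[-1134, -3518, -1215], [0, 625, 0], [2430, 4860, 2511]].
The requested entry is 2511.

2511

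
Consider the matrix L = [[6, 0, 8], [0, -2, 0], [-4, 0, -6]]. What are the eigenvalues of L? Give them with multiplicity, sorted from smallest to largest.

Characteristic polynomial: p(μ) = μ^3 + 2μ^2 - 4μ - 8 = (μ - 2)(μ + 2)^2.
Roots (with multiplicity): -2, -2, 2.

-2, -2, 2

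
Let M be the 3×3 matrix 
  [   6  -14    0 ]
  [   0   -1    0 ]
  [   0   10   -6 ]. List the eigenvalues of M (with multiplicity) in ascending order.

-6, -1, 6

Characteristic polynomial: p(μ) = μ^3 + μ^2 - 36μ - 36 = (μ - 6)(μ + 1)(μ + 6).
Roots (with multiplicity): -6, -1, 6.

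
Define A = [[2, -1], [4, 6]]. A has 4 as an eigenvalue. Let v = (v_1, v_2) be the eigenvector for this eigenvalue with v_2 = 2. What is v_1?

-1

A − 4I = [[-2, -1], [4, 2]].
Solving (A − 4I)v = 0 gives the eigenspace spanned by (-1, 2).
With v_2 = 2, v = (-1, 2), so v_1 = -1.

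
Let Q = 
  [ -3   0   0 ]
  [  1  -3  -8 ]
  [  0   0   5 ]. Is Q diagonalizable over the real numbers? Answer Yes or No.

No

Characteristic polynomial: p(s) = s^3 + s^2 - 21s - 45 = (s - 5)(s + 3)^2.
s = -3 has algebraic multiplicity 2; rank(Q + 3I) = 2, so geometric multiplicity = 1.
Geometric multiplicity < algebraic multiplicity, so Q is not diagonalizable.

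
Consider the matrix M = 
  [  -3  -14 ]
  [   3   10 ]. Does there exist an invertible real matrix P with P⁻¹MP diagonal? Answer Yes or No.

Characteristic polynomial: p(μ) = μ^2 - 7μ + 12 = (μ - 4)(μ - 3).
All 2 eigenvalues are distinct, so M is diagonalizable.

Yes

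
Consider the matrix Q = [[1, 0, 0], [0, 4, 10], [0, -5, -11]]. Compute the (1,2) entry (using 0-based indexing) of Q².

-70

Characteristic polynomial: s^3 + 6s^2 - s - 6 = (s - 1)(s + 1)(s + 6), so the eigenvalues are -6, -1, 1.
s=1: eigenvector (1, 0, 0).
s=-6: eigenvector (0, -1, 1).
s=-1: eigenvector (0, -2, 1).
P = [[1, 0, 0], [0, -1, -2], [0, 1, 1]], D = diag(1, -6, -1), P⁻¹ = [[1, 0, 0], [0, 1, 2], [0, -1, -1]].
Q² = P·diag(1, 36, 1)·P⁻¹ = [[1, 0, 0], [0, -34, -70], [0, 35, 71]].
The requested entry is -70.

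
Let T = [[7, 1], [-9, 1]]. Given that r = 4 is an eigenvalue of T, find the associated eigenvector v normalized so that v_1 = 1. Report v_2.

T − 4I = [[3, 1], [-9, -3]].
Solving (T − 4I)v = 0 gives the eigenspace spanned by (1, -3).
With v_1 = 1, v = (1, -3), so v_2 = -3.

-3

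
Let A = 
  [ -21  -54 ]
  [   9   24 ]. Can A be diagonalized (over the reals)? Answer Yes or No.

Yes

Characteristic polynomial: p(s) = s^2 - 3s - 18 = (s - 6)(s + 3).
All 2 eigenvalues are distinct, so A is diagonalizable.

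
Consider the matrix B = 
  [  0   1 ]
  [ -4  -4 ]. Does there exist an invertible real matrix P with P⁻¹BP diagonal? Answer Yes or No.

Characteristic polynomial: p(λ) = λ^2 + 4λ + 4 = (λ + 2)^2.
λ = -2 has algebraic multiplicity 2; rank(B + 2I) = 1, so geometric multiplicity = 1.
Geometric multiplicity < algebraic multiplicity, so B is not diagonalizable.

No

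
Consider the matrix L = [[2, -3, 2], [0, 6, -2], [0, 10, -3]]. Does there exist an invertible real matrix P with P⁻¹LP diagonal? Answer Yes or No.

Characteristic polynomial: p(s) = s^3 - 5s^2 + 8s - 4 = (s - 2)^2(s - 1).
s = 2 has algebraic multiplicity 2; rank(L − 2I) = 2, so geometric multiplicity = 1.
Geometric multiplicity < algebraic multiplicity, so L is not diagonalizable.

No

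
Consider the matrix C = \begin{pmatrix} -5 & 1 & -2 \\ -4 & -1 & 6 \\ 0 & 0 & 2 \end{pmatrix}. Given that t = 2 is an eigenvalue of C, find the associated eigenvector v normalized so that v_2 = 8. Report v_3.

C − 2I = [[-7, 1, -2], [-4, -3, 6], [0, 0, 0]].
Solving (C − 2I)v = 0 gives the eigenspace spanned by (0, 8, 4).
With v_2 = 8, v = (0, 8, 4), so v_3 = 4.

4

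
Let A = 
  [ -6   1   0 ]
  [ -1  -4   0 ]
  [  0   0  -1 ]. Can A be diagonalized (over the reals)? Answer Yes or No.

Characteristic polynomial: p(t) = t^3 + 11t^2 + 35t + 25 = (t + 1)(t + 5)^2.
t = -5 has algebraic multiplicity 2; rank(A + 5I) = 2, so geometric multiplicity = 1.
Geometric multiplicity < algebraic multiplicity, so A is not diagonalizable.

No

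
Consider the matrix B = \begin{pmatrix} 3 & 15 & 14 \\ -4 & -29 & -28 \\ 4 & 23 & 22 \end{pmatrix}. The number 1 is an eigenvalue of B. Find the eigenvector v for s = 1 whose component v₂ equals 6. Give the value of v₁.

-3

B − 1I = [[2, 15, 14], [-4, -30, -28], [4, 23, 21]].
Solving (B − 1I)v = 0 gives the eigenspace spanned by (-3, 6, -6).
With v₂ = 6, v = (-3, 6, -6), so v₁ = -3.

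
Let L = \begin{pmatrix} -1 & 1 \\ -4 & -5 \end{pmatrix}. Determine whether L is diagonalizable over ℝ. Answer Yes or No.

No

Characteristic polynomial: p(s) = s^2 + 6s + 9 = (s + 3)^2.
s = -3 has algebraic multiplicity 2; rank(L + 3I) = 1, so geometric multiplicity = 1.
Geometric multiplicity < algebraic multiplicity, so L is not diagonalizable.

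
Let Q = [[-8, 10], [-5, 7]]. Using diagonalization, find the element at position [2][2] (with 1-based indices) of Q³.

Characteristic polynomial: λ^2 + λ - 6 = (λ - 2)(λ + 3), so the eigenvalues are -3, 2.
λ=-3: eigenvector (2, 1).
λ=2: eigenvector (1, 1).
P = [[2, 1], [1, 1]], D = diag(-3, 2), P⁻¹ = [[1, -1], [-1, 2]].
Q³ = P·diag(-27, 8)·P⁻¹ = [[-62, 70], [-35, 43]].
The requested entry is 43.

43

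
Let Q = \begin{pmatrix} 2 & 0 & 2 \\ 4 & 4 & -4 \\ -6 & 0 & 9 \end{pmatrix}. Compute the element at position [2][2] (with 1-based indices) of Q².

Characteristic polynomial: λ^3 - 15λ^2 + 74λ - 120 = (λ - 6)(λ - 5)(λ - 4), so the eigenvalues are 4, 5, 6.
λ=6: eigenvector (1, -2, 2).
λ=4: eigenvector (0, 1, 0).
λ=5: eigenvector (-2, 4, -3).
P = [[1, 0, -2], [-2, 1, 4], [2, 0, -3]], D = diag(6, 4, 5), P⁻¹ = [[-3, 0, 2], [2, 1, 0], [-2, 0, 1]].
Q² = P·diag(36, 16, 25)·P⁻¹ = [[-8, 0, 22], [48, 16, -44], [-66, 0, 69]].
The requested entry is 16.

16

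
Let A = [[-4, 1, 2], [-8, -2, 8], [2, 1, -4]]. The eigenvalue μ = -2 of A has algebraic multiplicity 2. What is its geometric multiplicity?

A + 2I = [[-2, 1, 2], [-8, 0, 8], [2, 1, -2]].
This matrix has rank 2, so its null space has dimension 3 − 2 = 1.

1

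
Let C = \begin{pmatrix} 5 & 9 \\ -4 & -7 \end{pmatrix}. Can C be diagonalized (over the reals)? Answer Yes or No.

No

Characteristic polynomial: p(μ) = μ^2 + 2μ + 1 = (μ + 1)^2.
μ = -1 has algebraic multiplicity 2; rank(C + 1I) = 1, so geometric multiplicity = 1.
Geometric multiplicity < algebraic multiplicity, so C is not diagonalizable.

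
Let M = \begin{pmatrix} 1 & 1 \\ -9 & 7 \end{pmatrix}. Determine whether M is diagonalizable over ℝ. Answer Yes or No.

No

Characteristic polynomial: p(μ) = μ^2 - 8μ + 16 = (μ - 4)^2.
μ = 4 has algebraic multiplicity 2; rank(M − 4I) = 1, so geometric multiplicity = 1.
Geometric multiplicity < algebraic multiplicity, so M is not diagonalizable.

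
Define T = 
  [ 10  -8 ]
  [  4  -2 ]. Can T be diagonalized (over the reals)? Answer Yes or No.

Yes

Characteristic polynomial: p(λ) = λ^2 - 8λ + 12 = (λ - 6)(λ - 2).
All 2 eigenvalues are distinct, so T is diagonalizable.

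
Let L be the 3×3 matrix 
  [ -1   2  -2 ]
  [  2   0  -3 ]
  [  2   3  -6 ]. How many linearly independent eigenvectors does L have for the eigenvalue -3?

1

L + 3I = [[2, 2, -2], [2, 3, -3], [2, 3, -3]].
This matrix has rank 2, so its null space has dimension 3 − 2 = 1.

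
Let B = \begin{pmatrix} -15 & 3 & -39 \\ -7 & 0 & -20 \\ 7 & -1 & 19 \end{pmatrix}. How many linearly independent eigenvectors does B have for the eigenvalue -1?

1

B + 1I = [[-14, 3, -39], [-7, 1, -20], [7, -1, 20]].
This matrix has rank 2, so its null space has dimension 3 − 2 = 1.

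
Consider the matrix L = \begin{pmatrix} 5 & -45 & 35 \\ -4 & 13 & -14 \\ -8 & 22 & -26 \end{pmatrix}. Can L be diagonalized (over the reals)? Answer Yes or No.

No

Characteristic polynomial: p(r) = r^3 + 8r^2 + 5r - 50 = (r - 2)(r + 5)^2.
r = -5 has algebraic multiplicity 2; rank(L + 5I) = 2, so geometric multiplicity = 1.
Geometric multiplicity < algebraic multiplicity, so L is not diagonalizable.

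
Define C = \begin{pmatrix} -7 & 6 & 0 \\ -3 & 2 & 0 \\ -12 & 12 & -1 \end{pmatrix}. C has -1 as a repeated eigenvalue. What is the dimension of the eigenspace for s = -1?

2

C + 1I = [[-6, 6, 0], [-3, 3, 0], [-12, 12, 0]].
This matrix has rank 1, so its null space has dimension 3 − 1 = 2.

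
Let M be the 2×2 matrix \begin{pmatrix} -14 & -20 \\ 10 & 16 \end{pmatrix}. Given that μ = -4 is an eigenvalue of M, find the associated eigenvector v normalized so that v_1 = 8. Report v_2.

-4

M + 4I = [[-10, -20], [10, 20]].
Solving (M + 4I)v = 0 gives the eigenspace spanned by (8, -4).
With v_1 = 8, v = (8, -4), so v_2 = -4.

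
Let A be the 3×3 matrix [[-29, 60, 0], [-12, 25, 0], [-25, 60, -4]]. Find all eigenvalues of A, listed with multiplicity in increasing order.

-5, -4, 1

Characteristic polynomial: p(λ) = λ^3 + 8λ^2 + 11λ - 20 = (λ - 1)(λ + 4)(λ + 5).
Roots (with multiplicity): -5, -4, 1.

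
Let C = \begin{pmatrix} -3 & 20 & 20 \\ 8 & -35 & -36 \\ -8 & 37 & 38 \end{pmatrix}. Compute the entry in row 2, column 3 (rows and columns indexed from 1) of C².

Characteristic polynomial: t^3 - 7t + 6 = (t - 2)(t - 1)(t + 3), so the eigenvalues are -3, 1, 2.
t=-3: eigenvector (1, -2, 2).
t=1: eigenvector (0, 1, -1).
t=2: eigenvector (4, -4, 5).
P = [[1, 0, 4], [-2, 1, -4], [2, -1, 5]], D = diag(-3, 1, 2), P⁻¹ = [[1, -4, -4], [2, -3, -4], [0, 1, 1]].
C² = P·diag(9, 1, 4)·P⁻¹ = [[9, -20, -20], [-16, 53, 52], [16, -49, -48]].
The requested entry is 52.

52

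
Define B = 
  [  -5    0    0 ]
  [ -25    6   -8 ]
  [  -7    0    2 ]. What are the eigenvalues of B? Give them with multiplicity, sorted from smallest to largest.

-5, 2, 6

Characteristic polynomial: p(t) = t^3 - 3t^2 - 28t + 60 = (t - 6)(t - 2)(t + 5).
Roots (with multiplicity): -5, 2, 6.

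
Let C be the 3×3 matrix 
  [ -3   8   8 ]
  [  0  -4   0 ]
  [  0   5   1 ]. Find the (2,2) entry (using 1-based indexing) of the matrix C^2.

Characteristic polynomial: μ^3 + 6μ^2 + 5μ - 12 = (μ - 1)(μ + 3)(μ + 4), so the eigenvalues are -4, -3, 1.
μ=-4: eigenvector (0, 1, -1).
μ=-3: eigenvector (1, 0, 0).
μ=1: eigenvector (2, 0, 1).
P = [[0, 1, 2], [1, 0, 0], [-1, 0, 1]], D = diag(-4, -3, 1), P⁻¹ = [[0, 1, 0], [1, -2, -2], [0, 1, 1]].
C² = P·diag(16, 9, 1)·P⁻¹ = [[9, -16, -16], [0, 16, 0], [0, -15, 1]].
The requested entry is 16.

16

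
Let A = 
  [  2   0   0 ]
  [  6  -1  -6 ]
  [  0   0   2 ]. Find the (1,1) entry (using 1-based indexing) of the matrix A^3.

8

Characteristic polynomial: t^3 - 3t^2 + 4 = (t - 2)^2(t + 1), so the eigenvalues are -1, 2, 2.
t=2: eigenvector (1, 2, 0).
t=2: eigenvector (2, 2, 1).
t=-1: eigenvector (0, 1, 0).
P = [[1, 2, 0], [2, 2, 1], [0, 1, 0]], D = diag(2, 2, -1), P⁻¹ = [[1, 0, -2], [0, 0, 1], [-2, 1, 2]].
A³ = P·diag(8, 8, -1)·P⁻¹ = [[8, 0, 0], [18, -1, -18], [0, 0, 8]].
The requested entry is 8.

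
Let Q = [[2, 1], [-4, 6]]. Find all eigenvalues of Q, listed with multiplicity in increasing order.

Characteristic polynomial: p(s) = s^2 - 8s + 16 = (s - 4)^2.
Roots (with multiplicity): 4, 4.

4, 4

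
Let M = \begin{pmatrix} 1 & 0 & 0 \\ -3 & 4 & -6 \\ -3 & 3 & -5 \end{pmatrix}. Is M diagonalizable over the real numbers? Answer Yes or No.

Characteristic polynomial: p(s) = s^3 - 3s + 2 = (s - 1)^2(s + 2).
s = 1 has algebraic multiplicity 2; rank(M − 1I) = 1, so geometric multiplicity = 2.
Every eigenvalue has geometric = algebraic multiplicity, so M is diagonalizable.

Yes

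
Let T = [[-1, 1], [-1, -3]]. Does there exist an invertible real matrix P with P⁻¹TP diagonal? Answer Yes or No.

Characteristic polynomial: p(λ) = λ^2 + 4λ + 4 = (λ + 2)^2.
λ = -2 has algebraic multiplicity 2; rank(T + 2I) = 1, so geometric multiplicity = 1.
Geometric multiplicity < algebraic multiplicity, so T is not diagonalizable.

No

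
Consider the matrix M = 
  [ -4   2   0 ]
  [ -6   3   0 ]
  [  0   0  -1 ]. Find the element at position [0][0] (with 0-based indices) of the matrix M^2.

4

Characteristic polynomial: r^3 + 2r^2 + r = r(r + 1)^2, so the eigenvalues are -1, -1, 0.
r=0: eigenvector (1, 2, 0).
r=-1: eigenvector (-2, -3, 0).
r=-1: eigenvector (0, 0, 1).
P = [[1, -2, 0], [2, -3, 0], [0, 0, 1]], D = diag(0, -1, -1), P⁻¹ = [[-3, 2, 0], [-2, 1, 0], [0, 0, 1]].
M² = P·diag(0, 1, 1)·P⁻¹ = [[4, -2, 0], [6, -3, 0], [0, 0, 1]].
The requested entry is 4.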